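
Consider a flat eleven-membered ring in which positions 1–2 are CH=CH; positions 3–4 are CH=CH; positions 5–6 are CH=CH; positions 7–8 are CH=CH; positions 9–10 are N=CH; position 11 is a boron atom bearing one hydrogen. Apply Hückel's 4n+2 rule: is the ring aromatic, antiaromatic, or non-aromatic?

Aromatic

Check conjugation: the double-bond atoms are sp², each contributing one p electron; the doubly-bonded nitrogens are pyridine-type — their lone pairs lie in the ring plane, leaving one electron in the p orbital; the boron has an empty p orbital — every position has a p orbital, so the cyclic π system is continuous.
Tallying contributions gives 5 × 2 = 10 from the double-bond units + 0 from the BH atom = 10.
Since 10 = 4·2 + 2, the ring meets the 4n+2 criterion.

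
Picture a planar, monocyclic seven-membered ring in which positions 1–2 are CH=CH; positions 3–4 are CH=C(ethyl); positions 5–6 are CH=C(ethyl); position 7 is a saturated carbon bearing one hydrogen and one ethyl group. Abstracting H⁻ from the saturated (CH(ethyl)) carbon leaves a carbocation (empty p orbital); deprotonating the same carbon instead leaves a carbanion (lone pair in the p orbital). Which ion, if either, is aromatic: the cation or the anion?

The cation

Both ions have a continuous loop of p orbitals — each ring atom is sp².
Cation: 3 × 2 + 0 = 6 π electrons → 4(1)+2, aromatic.
Anion: 3 × 2 + 2 = 8 π electrons → 4(2), antiaromatic.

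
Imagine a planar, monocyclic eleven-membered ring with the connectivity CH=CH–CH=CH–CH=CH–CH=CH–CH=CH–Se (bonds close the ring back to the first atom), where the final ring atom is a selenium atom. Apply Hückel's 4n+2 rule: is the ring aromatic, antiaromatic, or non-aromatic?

Check conjugation: each doubly-bonded ring atom is sp² with one p-orbital electron; the selenium donates one lone pair from its p orbital — every position has a p orbital, so the cyclic π system is continuous.
Counting π electrons: 5 × 2 = 10 from the double-bond units + 2 from the Se atom = 12.
With 12 = 4·3 π electrons, Hückel's rule classifies the planar ring as antiaromatic.

Antiaromatic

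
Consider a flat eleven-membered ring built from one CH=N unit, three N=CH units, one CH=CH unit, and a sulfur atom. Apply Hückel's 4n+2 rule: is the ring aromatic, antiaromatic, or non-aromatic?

Check conjugation: every atom in a ring double bond is sp² and brings one electron to the p orbital; each =N– nitrogen is pyridine-type (lone pair in the sp² plane, one electron in the p orbital); the sulfur donates one lone pair from its p orbital — every position has a p orbital, so the cyclic π system is continuous.
Counting π electrons: 5 × 2 = 10 from the double-bond units + 2 from the S atom = 12.
12 is a 4n count (n = 3), so the planar conjugated ring is antiaromatic.

Antiaromatic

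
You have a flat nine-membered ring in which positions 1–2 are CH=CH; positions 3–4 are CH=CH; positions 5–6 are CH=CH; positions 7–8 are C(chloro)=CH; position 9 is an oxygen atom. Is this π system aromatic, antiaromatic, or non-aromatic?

All ring atoms are sp² and supply a p orbital to the ring (each doubly-bonded ring atom is sp² with one p-orbital electron; the oxygen donates one lone pair from its p orbital); the conjugation is uninterrupted.
Tallying contributions gives 4 × 2 = 8 from the double-bond units + 2 from the O atom = 10.
That gives a 4n+2 count (10, n = 2).

Aromatic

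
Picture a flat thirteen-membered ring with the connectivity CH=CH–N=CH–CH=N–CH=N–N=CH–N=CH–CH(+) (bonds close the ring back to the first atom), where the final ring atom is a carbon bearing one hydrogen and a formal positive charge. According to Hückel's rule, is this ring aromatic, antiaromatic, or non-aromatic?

Antiaromatic

Every ring atom contributes a p orbital perpendicular to the ring (every atom in a ring double bond is sp² and brings one electron to the p orbital; each sp² =N– keeps its lone pair in-plane and puts one electron into the π system; the carbocation has an empty p orbital), so the π system is cyclic and fully conjugated.
Tallying contributions gives 6 × 2 = 12 from the double-bond units + 0 from the CH(+) atom = 12.
12 is a 4n count (n = 3), so the planar conjugated ring is antiaromatic.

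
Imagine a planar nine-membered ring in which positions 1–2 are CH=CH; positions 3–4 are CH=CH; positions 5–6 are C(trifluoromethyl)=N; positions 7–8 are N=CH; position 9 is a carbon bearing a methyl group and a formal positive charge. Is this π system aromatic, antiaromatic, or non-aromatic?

Antiaromatic

The p orbitals form a continuous loop: the double-bond atoms are sp², each contributing one p electron; each sp² =N– keeps its lone pair in-plane and puts one electron into the π system; the carbocation has an empty p orbital. The ring is fully conjugated.
Adding the contributions, 4 × 2 = 8 from the double-bond units + 0 from the C(methyl)(+) atom = 8.
With 8 = 4·2 π electrons, Hückel's rule classifies the planar ring as antiaromatic.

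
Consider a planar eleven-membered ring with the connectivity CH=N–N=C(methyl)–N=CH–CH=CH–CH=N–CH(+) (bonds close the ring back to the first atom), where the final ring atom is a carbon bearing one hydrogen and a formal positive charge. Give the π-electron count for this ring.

10

Every ring atom contributes a p orbital perpendicular to the ring (every atom in a ring double bond is sp² and brings one electron to the p orbital; the doubly-bonded nitrogens are pyridine-type — their lone pairs lie in the ring plane, leaving one electron in the p orbital; the carbocation has an empty p orbital), so the π system is cyclic and fully conjugated.
Counting π electrons: 5 × 2 = 10 from the double-bond units + 0 from the CH(+) atom = 10.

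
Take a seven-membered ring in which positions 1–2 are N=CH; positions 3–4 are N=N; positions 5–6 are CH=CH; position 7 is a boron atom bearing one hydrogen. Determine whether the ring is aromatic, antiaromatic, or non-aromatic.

Aromatic

All ring atoms are sp² and supply a p orbital to the ring (each doubly-bonded ring atom is sp² with one p-orbital electron; each sp² =N– keeps its lone pair in-plane and puts one electron into the π system; the boron has an empty p orbital); the conjugation is uninterrupted.
Tallying contributions gives 3 × 2 = 6 from the double-bond units + 0 from the BH atom = 6.
With 6 π electrons (n = 1), the Hückel 4n+2 condition holds.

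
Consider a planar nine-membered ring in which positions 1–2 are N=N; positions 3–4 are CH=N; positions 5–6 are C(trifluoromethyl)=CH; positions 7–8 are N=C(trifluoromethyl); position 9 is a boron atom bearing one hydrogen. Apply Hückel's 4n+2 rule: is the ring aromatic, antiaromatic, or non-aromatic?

Check conjugation: each doubly-bonded ring atom is sp² with one p-orbital electron; the doubly-bonded nitrogens are pyridine-type — their lone pairs lie in the ring plane, leaving one electron in the p orbital; the boron has an empty p orbital — every position has a p orbital, so the cyclic π system is continuous.
Adding the contributions, 4 × 2 = 8 from the double-bond units + 0 from the BH atom = 8.
With 8 = 4·2 π electrons, Hückel's rule classifies the planar ring as antiaromatic.

Antiaromatic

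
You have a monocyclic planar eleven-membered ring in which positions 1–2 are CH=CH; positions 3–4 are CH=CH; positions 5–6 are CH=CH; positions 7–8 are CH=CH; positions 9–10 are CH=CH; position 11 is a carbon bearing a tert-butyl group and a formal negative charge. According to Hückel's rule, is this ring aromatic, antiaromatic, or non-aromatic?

Antiaromatic

All ring atoms are sp² and supply a p orbital to the ring (every atom in a ring double bond is sp² and brings one electron to the p orbital; the carbanion's lone pair occupies the p orbital); the conjugation is uninterrupted.
Tallying contributions gives 5 × 2 = 10 from the double-bond units + 2 from the C(tert-butyl)(-) atom = 12.
With 12 = 4·3 π electrons, Hückel's rule classifies the planar ring as antiaromatic.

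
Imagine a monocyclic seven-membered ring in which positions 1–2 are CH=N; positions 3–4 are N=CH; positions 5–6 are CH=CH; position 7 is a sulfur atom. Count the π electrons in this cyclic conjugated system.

The p orbitals form a continuous loop: every atom in a ring double bond is sp² and brings one electron to the p orbital; each sp² =N– keeps its lone pair in-plane and puts one electron into the π system; the sulfur donates one lone pair from its p orbital. The ring is fully conjugated.
π-electron count: 3 × 2 = 6 from the double-bond units + 2 from the S atom = 8.

8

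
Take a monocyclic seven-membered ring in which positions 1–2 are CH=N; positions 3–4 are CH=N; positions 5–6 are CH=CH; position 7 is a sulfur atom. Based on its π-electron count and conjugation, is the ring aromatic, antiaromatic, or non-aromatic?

Antiaromatic

The p orbitals form a continuous loop: the double-bond atoms are sp², each contributing one p electron; the doubly-bonded nitrogens are pyridine-type — their lone pairs lie in the ring plane, leaving one electron in the p orbital; the sulfur donates one lone pair from its p orbital. The ring is fully conjugated.
Tallying contributions gives 3 × 2 = 6 from the double-bond units + 2 from the S atom = 8.
8 = 4(2); a planar, fully conjugated 4n system is antiaromatic.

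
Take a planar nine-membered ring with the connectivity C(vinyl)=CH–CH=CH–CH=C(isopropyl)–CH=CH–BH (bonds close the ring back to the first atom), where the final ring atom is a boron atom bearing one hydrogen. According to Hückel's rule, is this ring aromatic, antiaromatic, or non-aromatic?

Antiaromatic

Check conjugation: the double-bond atoms are sp², each contributing one p electron; the boron has an empty p orbital — every position has a p orbital, so the cyclic π system is continuous.
Adding the contributions, 4 × 2 = 8 from the double-bond units + 0 from the BH atom = 8.
With 8 = 4·2 π electrons, Hückel's rule classifies the planar ring as antiaromatic.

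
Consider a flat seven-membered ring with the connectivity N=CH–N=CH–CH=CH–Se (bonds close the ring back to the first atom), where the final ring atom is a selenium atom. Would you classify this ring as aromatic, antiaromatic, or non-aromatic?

Check conjugation: the double-bond atoms are sp², each contributing one p electron; the doubly-bonded nitrogens are pyridine-type — their lone pairs lie in the ring plane, leaving one electron in the p orbital; the selenium donates one lone pair from its p orbital — every position has a p orbital, so the cyclic π system is continuous.
Adding the contributions, 3 × 2 = 6 from the double-bond units + 2 from the Se atom = 8.
With 8 = 4·2 π electrons, Hückel's rule classifies the planar ring as antiaromatic.

Antiaromatic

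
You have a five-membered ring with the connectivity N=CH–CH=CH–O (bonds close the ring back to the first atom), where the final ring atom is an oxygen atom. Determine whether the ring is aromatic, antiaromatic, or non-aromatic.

The p orbitals form a continuous loop: each doubly-bonded ring atom is sp² with one p-orbital electron; each sp² =N– keeps its lone pair in-plane and puts one electron into the π system; the oxygen donates one lone pair from its p orbital. The ring is fully conjugated.
π-electron count: 2 × 2 = 4 from the double-bond units + 2 from the O atom = 6.
Since 6 = 4·1 + 2, the ring meets the 4n+2 criterion.

Aromatic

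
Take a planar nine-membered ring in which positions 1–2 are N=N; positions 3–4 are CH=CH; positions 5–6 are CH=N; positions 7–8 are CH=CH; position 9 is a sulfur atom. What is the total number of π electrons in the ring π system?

10

The p orbitals form a continuous loop: the double-bond atoms are sp², each contributing one p electron; the doubly-bonded nitrogens are pyridine-type — their lone pairs lie in the ring plane, leaving one electron in the p orbital; the sulfur donates one lone pair from its p orbital. The ring is fully conjugated.
π-electron count: 4 × 2 = 8 from the double-bond units + 2 from the S atom = 10.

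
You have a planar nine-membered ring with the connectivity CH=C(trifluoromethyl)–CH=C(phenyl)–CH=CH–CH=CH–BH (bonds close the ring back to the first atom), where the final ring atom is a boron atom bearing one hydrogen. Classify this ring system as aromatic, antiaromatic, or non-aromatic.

Antiaromatic

Check conjugation: the double-bond atoms are sp², each contributing one p electron; the boron has an empty p orbital — every position has a p orbital, so the cyclic π system is continuous.
Counting π electrons: 4 × 2 = 8 from the double-bond units + 0 from the BH atom = 8.
A 4n π count (8, n = 2) in a planar conjugated ring means antiaromatic.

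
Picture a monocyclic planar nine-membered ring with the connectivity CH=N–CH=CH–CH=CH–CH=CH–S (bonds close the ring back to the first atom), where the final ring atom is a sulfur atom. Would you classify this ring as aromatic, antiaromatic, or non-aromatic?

Check conjugation: each doubly-bonded ring atom is sp² with one p-orbital electron; each =N– nitrogen is pyridine-type (lone pair in the sp² plane, one electron in the p orbital); the sulfur donates one lone pair from its p orbital — every position has a p orbital, so the cyclic π system is continuous.
Counting π electrons: 4 × 2 = 8 from the double-bond units + 2 from the S atom = 10.
With 10 π electrons (n = 2), the Hückel 4n+2 condition holds.

Aromatic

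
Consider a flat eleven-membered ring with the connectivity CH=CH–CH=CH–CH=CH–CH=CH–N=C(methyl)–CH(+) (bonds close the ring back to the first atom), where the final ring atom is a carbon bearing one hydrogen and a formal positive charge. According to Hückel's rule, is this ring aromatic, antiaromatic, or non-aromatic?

All ring atoms are sp² and supply a p orbital to the ring (each doubly-bonded ring atom is sp² with one p-orbital electron; each =N– nitrogen is pyridine-type (lone pair in the sp² plane, one electron in the p orbital); the carbocation has an empty p orbital); the conjugation is uninterrupted.
Counting π electrons: 5 × 2 = 10 from the double-bond units + 0 from the CH(+) atom = 10.
With 10 π electrons (n = 2), the Hückel 4n+2 condition holds.

Aromatic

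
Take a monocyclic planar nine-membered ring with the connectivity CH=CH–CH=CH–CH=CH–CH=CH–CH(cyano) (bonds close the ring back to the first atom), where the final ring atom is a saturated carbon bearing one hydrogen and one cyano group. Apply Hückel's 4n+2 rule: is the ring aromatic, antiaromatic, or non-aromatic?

At the CH(cyano) position, that saturated carbon is sp³ and has no p orbital in the ring π system; the ring's p-orbital overlap is broken there.
Hückel's rule only applies to fully conjugated rings, so this one is simply non-aromatic.

Non-aromatic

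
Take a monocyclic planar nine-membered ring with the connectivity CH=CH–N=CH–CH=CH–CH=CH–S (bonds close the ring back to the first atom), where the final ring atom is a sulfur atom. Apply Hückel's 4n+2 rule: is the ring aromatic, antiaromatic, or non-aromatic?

All ring atoms are sp² and supply a p orbital to the ring (each doubly-bonded ring atom is sp² with one p-orbital electron; each sp² =N– keeps its lone pair in-plane and puts one electron into the π system; the sulfur donates one lone pair from its p orbital); the conjugation is uninterrupted.
π-electron count: 4 × 2 = 8 from the double-bond units + 2 from the S atom = 10.
Since 10 = 4·2 + 2, the ring meets the 4n+2 criterion.

Aromatic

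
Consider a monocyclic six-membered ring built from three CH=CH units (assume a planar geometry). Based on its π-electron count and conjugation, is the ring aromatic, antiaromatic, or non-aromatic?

Aromatic

The p orbitals form a continuous loop: the double-bond atoms are sp², each contributing one p electron. The ring is fully conjugated.
π-electron count: 3 × 2 = 6 from the 3 double-bond units.
Since 6 = 4·1 + 2, the ring meets the 4n+2 criterion.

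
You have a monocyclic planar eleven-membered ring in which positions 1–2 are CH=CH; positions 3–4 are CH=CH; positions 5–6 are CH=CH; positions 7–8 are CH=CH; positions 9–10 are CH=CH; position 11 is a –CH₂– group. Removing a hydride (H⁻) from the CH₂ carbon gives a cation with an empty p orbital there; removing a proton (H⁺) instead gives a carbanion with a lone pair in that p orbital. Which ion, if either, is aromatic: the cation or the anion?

The cation

Once that carbon is sp², every ring atom has a p orbital and both ions are fully conjugated.
Cation: 5 × 2 + 0 = 10 π electrons → 4(2)+2, aromatic.
Anion: 5 × 2 + 2 = 12 π electrons → 4(3), antiaromatic.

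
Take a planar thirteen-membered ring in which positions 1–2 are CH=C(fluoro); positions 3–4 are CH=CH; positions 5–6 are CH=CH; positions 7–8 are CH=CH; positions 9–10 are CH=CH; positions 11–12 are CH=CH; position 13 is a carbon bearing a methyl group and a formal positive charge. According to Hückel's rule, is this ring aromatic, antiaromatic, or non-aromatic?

All ring atoms are sp² and supply a p orbital to the ring (the double-bond atoms are sp², each contributing one p electron; the carbocation has an empty p orbital); the conjugation is uninterrupted.
π-electron count: 6 × 2 = 12 from the double-bond units + 0 from the C(methyl)(+) atom = 12.
12 is a 4n count (n = 3), so the planar conjugated ring is antiaromatic.

Antiaromatic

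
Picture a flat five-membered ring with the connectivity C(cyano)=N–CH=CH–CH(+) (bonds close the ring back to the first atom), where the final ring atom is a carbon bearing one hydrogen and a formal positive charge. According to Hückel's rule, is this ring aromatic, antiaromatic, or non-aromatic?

Antiaromatic

Check conjugation: each doubly-bonded ring atom is sp² with one p-orbital electron; each =N– nitrogen is pyridine-type (lone pair in the sp² plane, one electron in the p orbital); the carbocation has an empty p orbital — every position has a p orbital, so the cyclic π system is continuous.
Counting π electrons: 2 × 2 = 4 from the double-bond units + 0 from the CH(+) atom = 4.
A 4n π count (4, n = 1) in a planar conjugated ring means antiaromatic.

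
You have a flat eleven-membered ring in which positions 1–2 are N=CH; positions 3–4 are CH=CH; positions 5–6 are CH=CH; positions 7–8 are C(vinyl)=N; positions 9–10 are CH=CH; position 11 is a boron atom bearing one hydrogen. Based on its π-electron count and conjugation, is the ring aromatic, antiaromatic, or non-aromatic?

The p orbitals form a continuous loop: every atom in a ring double bond is sp² and brings one electron to the p orbital; each sp² =N– keeps its lone pair in-plane and puts one electron into the π system; the boron has an empty p orbital. The ring is fully conjugated.
Counting π electrons: 5 × 2 = 10 from the double-bond units + 0 from the BH atom = 10.
Since 10 = 4·2 + 2, the ring meets the 4n+2 criterion.

Aromatic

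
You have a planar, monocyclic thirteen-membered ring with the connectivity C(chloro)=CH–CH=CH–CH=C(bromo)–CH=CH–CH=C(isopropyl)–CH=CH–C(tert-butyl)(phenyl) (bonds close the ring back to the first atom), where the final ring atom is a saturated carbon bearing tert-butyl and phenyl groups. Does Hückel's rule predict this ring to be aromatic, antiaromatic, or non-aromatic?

Non-aromatic

Because that saturated carbon is sp³ and has no p orbital in the ring π system at the C(tert-butyl)(phenyl) position, the π system cannot extend all the way around the ring.
Without a continuous loop of overlapping p orbitals the Hückel electron count never comes into play.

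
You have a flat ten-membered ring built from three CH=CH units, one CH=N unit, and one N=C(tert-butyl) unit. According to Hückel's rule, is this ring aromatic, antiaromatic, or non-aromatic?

Check conjugation: each doubly-bonded ring atom is sp² with one p-orbital electron; each sp² =N– keeps its lone pair in-plane and puts one electron into the π system — every position has a p orbital, so the cyclic π system is continuous.
Tallying contributions gives 5 × 2 = 10 from the 5 double-bond units.
Since 10 = 4·2 + 2, the ring meets the 4n+2 criterion.

Aromatic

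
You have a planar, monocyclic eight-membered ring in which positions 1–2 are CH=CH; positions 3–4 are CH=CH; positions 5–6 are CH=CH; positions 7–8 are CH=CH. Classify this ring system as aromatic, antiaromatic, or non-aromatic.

Antiaromatic

The p orbitals form a continuous loop: the double-bond atoms are sp², each contributing one p electron. The ring is fully conjugated.
Adding the contributions, 4 × 2 = 8 from the 4 double-bond units.
8 = 4(2); a planar, fully conjugated 4n system is antiaromatic.
(The species described is cyclooctatetraene.)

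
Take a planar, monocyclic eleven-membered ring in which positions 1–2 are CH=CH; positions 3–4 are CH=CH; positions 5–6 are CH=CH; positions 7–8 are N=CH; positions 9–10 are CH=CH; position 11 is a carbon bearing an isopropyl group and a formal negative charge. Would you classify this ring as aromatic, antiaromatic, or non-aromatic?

Every ring atom contributes a p orbital perpendicular to the ring (each doubly-bonded ring atom is sp² with one p-orbital electron; each sp² =N– keeps its lone pair in-plane and puts one electron into the π system; the carbanion's lone pair occupies the p orbital), so the π system is cyclic and fully conjugated.
Counting π electrons: 5 × 2 = 10 from the double-bond units + 2 from the C(isopropyl)(-) atom = 12.
12 is a 4n count (n = 3), so the planar conjugated ring is antiaromatic.

Antiaromatic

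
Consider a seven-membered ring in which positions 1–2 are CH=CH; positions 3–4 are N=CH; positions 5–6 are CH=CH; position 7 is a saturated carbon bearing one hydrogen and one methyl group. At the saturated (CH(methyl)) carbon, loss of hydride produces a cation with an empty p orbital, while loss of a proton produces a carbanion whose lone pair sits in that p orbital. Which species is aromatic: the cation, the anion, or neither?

In both ions every ring atom is sp² and contributes a p orbital, so both rings are fully conjugated.
Cation: 3 × 2 + 0 = 6 π electrons → 4(1)+2, aromatic.
Anion: 3 × 2 + 2 = 8 π electrons → 4(2), antiaromatic.

The cation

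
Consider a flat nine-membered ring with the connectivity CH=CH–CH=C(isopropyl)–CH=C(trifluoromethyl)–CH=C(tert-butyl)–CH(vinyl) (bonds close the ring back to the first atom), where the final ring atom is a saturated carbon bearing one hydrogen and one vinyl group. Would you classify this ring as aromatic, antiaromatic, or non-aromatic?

Non-aromatic

The CH(vinyl) carbon is saturated: that saturated carbon is sp³ and has no p orbital in the ring π system. Conjugation is not continuous around the ring.
Hückel's rule only applies to fully conjugated rings, so this one is simply non-aromatic.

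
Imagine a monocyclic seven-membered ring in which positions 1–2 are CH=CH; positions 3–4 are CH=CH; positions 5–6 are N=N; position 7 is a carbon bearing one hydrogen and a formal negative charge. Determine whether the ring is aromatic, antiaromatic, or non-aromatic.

The p orbitals form a continuous loop: every atom in a ring double bond is sp² and brings one electron to the p orbital; each =N– nitrogen is pyridine-type (lone pair in the sp² plane, one electron in the p orbital); the carbanion's lone pair occupies the p orbital. The ring is fully conjugated.
Tallying contributions gives 3 × 2 = 6 from the double-bond units + 2 from the CH(-) atom = 8.
8 is a 4n count (n = 2), so the planar conjugated ring is antiaromatic.

Antiaromatic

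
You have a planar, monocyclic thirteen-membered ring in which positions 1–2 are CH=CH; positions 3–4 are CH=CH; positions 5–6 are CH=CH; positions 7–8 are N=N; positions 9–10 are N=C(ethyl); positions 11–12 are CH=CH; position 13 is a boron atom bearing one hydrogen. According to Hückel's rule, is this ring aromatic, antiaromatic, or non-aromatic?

Antiaromatic

The p orbitals form a continuous loop: the double-bond atoms are sp², each contributing one p electron; each sp² =N– keeps its lone pair in-plane and puts one electron into the π system; the boron has an empty p orbital. The ring is fully conjugated.
π-electron count: 6 × 2 = 12 from the double-bond units + 0 from the BH atom = 12.
12 is a 4n count (n = 3), so the planar conjugated ring is antiaromatic.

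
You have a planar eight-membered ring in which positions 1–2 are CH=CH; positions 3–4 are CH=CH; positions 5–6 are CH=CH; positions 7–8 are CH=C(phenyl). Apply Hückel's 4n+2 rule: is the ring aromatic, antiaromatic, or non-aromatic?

Antiaromatic

All ring atoms are sp² and supply a p orbital to the ring (each doubly-bonded ring atom is sp² with one p-orbital electron); the conjugation is uninterrupted.
Counting π electrons: 4 × 2 = 8 from the 4 double-bond units.
A 4n π count (8, n = 2) in a planar conjugated ring means antiaromatic.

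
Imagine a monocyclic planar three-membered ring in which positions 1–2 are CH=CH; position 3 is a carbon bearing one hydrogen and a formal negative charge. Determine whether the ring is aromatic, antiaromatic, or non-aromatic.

Check conjugation: every atom in a ring double bond is sp² and brings one electron to the p orbital; the carbanion's lone pair occupies the p orbital — every position has a p orbital, so the cyclic π system is continuous.
π-electron count: 1 × 2 = 2 from the double-bond unit + 2 from the CH(-) atom = 4.
With 4 = 4·1 π electrons, Hückel's rule classifies the planar ring as antiaromatic.

Antiaromatic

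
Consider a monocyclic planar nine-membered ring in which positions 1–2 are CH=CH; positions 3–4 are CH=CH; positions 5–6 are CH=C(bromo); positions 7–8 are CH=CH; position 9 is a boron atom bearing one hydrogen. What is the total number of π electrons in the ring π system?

8

The p orbitals form a continuous loop: each doubly-bonded ring atom is sp² with one p-orbital electron; the boron has an empty p orbital. The ring is fully conjugated.
Adding the contributions, 4 × 2 = 8 from the double-bond units + 0 from the BH atom = 8.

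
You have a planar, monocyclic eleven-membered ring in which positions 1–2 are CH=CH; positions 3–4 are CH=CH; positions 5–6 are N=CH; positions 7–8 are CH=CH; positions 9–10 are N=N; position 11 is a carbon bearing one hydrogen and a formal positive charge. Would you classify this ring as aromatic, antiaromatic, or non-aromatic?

The p orbitals form a continuous loop: each doubly-bonded ring atom is sp² with one p-orbital electron; each sp² =N– keeps its lone pair in-plane and puts one electron into the π system; the carbocation has an empty p orbital. The ring is fully conjugated.
π-electron count: 5 × 2 = 10 from the double-bond units + 0 from the CH(+) atom = 10.
That gives a 4n+2 count (10, n = 2).

Aromatic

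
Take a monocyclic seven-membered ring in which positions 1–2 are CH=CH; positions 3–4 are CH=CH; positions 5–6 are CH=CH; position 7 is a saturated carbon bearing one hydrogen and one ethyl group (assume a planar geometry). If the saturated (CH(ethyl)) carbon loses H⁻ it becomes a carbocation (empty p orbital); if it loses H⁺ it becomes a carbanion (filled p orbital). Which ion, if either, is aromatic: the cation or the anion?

The cation

Both ions have a continuous loop of p orbitals — each ring atom is sp².
Cation: 3 × 2 + 0 = 6 π electrons → 4(1)+2, aromatic.
Anion: 3 × 2 + 2 = 8 π electrons → 4(2), antiaromatic.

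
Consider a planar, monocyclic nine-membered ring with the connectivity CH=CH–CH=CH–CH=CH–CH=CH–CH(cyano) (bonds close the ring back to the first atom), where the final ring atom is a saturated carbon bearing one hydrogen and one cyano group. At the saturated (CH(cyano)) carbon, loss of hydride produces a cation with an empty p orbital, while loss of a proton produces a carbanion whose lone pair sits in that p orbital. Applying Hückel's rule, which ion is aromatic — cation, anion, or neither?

The anion

Both ions have a continuous loop of p orbitals — each ring atom is sp².
Cation: 4 × 2 + 0 = 8 π electrons → 4(2), antiaromatic.
Anion: 4 × 2 + 2 = 10 π electrons → 4(2)+2, aromatic.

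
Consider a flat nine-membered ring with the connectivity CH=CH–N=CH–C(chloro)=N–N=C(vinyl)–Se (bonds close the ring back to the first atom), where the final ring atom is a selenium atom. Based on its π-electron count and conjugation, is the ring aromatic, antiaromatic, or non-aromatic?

The p orbitals form a continuous loop: every atom in a ring double bond is sp² and brings one electron to the p orbital; the doubly-bonded nitrogens are pyridine-type — their lone pairs lie in the ring plane, leaving one electron in the p orbital; the selenium donates one lone pair from its p orbital. The ring is fully conjugated.
Counting π electrons: 4 × 2 = 8 from the double-bond units + 2 from the Se atom = 10.
10 = 4(2) + 2, which satisfies Hückel's 4n+2 rule.

Aromatic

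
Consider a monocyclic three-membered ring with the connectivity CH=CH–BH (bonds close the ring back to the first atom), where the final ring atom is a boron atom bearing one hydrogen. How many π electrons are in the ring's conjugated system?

2

Check conjugation: the double-bond atoms are sp², each contributing one p electron; the boron has an empty p orbital — every position has a p orbital, so the cyclic π system is continuous.
Counting π electrons: 1 × 2 = 2 from the double-bond unit + 0 from the BH atom = 2.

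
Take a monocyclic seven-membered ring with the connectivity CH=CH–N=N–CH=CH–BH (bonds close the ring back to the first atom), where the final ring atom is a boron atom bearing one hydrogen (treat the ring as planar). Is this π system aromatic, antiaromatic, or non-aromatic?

Aromatic

The p orbitals form a continuous loop: every atom in a ring double bond is sp² and brings one electron to the p orbital; each =N– nitrogen is pyridine-type (lone pair in the sp² plane, one electron in the p orbital); the boron has an empty p orbital. The ring is fully conjugated.
π-electron count: 3 × 2 = 6 from the double-bond units + 0 from the BH atom = 6.
Since 6 = 4·1 + 2, the ring meets the 4n+2 criterion.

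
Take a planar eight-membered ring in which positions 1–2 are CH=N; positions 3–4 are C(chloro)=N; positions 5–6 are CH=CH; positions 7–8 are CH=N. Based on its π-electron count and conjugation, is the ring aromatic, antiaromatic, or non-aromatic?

Antiaromatic

All ring atoms are sp² and supply a p orbital to the ring (the double-bond atoms are sp², each contributing one p electron; each sp² =N– keeps its lone pair in-plane and puts one electron into the π system); the conjugation is uninterrupted.
Tallying contributions gives 4 × 2 = 8 from the 4 double-bond units.
With 8 = 4·2 π electrons, Hückel's rule classifies the planar ring as antiaromatic.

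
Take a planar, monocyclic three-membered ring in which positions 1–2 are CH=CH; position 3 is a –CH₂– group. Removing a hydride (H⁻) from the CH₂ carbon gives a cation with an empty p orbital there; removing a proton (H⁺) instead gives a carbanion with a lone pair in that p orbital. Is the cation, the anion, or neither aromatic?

The cation

In either ion the ring is fully conjugated: every atom, including the new sp² carbon, supplies a p orbital.
Cation: 1 × 2 + 0 = 2 π electrons → 4(0)+2, aromatic.
Anion: 1 × 2 + 2 = 4 π electrons → 4(1), antiaromatic.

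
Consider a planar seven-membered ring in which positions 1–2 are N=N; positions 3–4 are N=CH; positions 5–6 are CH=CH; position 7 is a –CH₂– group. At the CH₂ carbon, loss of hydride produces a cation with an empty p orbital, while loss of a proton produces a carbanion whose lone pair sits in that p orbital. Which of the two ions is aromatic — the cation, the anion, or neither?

The cation

Both ions have a continuous loop of p orbitals — each ring atom is sp².
Cation: 3 × 2 + 0 = 6 π electrons → 4(1)+2, aromatic.
Anion: 3 × 2 + 2 = 8 π electrons → 4(2), antiaromatic.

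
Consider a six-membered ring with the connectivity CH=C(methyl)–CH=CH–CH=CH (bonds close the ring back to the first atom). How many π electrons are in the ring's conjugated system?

6

All ring atoms are sp² and supply a p orbital to the ring (every atom in a ring double bond is sp² and brings one electron to the p orbital); the conjugation is uninterrupted.
Adding the contributions, 3 × 2 = 6 from the 3 double-bond units.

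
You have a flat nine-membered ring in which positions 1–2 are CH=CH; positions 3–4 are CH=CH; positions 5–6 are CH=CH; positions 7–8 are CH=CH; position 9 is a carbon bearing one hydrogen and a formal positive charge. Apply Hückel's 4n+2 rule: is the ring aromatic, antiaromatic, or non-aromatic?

All ring atoms are sp² and supply a p orbital to the ring (every atom in a ring double bond is sp² and brings one electron to the p orbital; the carbocation has an empty p orbital); the conjugation is uninterrupted.
π-electron count: 4 × 2 = 8 from the double-bond units + 0 from the CH(+) atom = 8.
8 is a 4n count (n = 2), so the planar conjugated ring is antiaromatic.

Antiaromatic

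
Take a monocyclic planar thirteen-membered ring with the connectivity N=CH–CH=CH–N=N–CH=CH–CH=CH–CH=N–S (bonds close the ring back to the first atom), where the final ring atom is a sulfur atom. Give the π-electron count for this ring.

Check conjugation: the double-bond atoms are sp², each contributing one p electron; each sp² =N– keeps its lone pair in-plane and puts one electron into the π system; the sulfur donates one lone pair from its p orbital — every position has a p orbital, so the cyclic π system is continuous.
Adding the contributions, 6 × 2 = 12 from the double-bond units + 2 from the S atom = 14.

14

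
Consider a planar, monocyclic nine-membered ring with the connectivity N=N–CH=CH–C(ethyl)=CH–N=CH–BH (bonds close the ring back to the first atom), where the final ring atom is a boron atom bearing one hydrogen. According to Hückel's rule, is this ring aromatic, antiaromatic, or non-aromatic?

Antiaromatic

Every ring atom contributes a p orbital perpendicular to the ring (every atom in a ring double bond is sp² and brings one electron to the p orbital; each sp² =N– keeps its lone pair in-plane and puts one electron into the π system; the boron has an empty p orbital), so the π system is cyclic and fully conjugated.
π-electron count: 4 × 2 = 8 from the double-bond units + 0 from the BH atom = 8.
With 8 = 4·2 π electrons, Hückel's rule classifies the planar ring as antiaromatic.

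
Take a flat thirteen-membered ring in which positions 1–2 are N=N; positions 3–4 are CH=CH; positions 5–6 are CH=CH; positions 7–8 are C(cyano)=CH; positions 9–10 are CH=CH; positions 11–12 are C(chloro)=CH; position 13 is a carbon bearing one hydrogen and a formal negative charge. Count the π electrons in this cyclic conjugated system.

Check conjugation: the double-bond atoms are sp², each contributing one p electron; each =N– nitrogen is pyridine-type (lone pair in the sp² plane, one electron in the p orbital); the carbanion's lone pair occupies the p orbital — every position has a p orbital, so the cyclic π system is continuous.
Counting π electrons: 6 × 2 = 12 from the double-bond units + 2 from the CH(-) atom = 14.

14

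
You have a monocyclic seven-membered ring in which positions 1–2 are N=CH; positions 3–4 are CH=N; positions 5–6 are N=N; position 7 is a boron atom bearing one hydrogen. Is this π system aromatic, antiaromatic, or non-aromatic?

Every ring atom contributes a p orbital perpendicular to the ring (every atom in a ring double bond is sp² and brings one electron to the p orbital; each =N– nitrogen is pyridine-type (lone pair in the sp² plane, one electron in the p orbital); the boron has an empty p orbital), so the π system is cyclic and fully conjugated.
Counting π electrons: 3 × 2 = 6 from the double-bond units + 0 from the BH atom = 6.
6 = 4(1) + 2, which satisfies Hückel's 4n+2 rule.

Aromatic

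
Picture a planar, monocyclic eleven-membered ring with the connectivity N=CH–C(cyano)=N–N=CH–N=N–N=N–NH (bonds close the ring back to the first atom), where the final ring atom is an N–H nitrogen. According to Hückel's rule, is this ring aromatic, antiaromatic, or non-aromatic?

Check conjugation: every atom in a ring double bond is sp² and brings one electron to the p orbital; each sp² =N– keeps its lone pair in-plane and puts one electron into the π system; the pyrrole-type nitrogen donates its lone pair from the p orbital — every position has a p orbital, so the cyclic π system is continuous.
Counting π electrons: 5 × 2 = 10 from the double-bond units + 2 from the NH atom = 12.
With 12 = 4·3 π electrons, Hückel's rule classifies the planar ring as antiaromatic.

Antiaromatic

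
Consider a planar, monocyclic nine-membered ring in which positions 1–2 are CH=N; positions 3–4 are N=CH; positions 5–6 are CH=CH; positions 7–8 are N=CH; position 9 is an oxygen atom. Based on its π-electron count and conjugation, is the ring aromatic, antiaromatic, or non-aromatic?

Check conjugation: every atom in a ring double bond is sp² and brings one electron to the p orbital; each sp² =N– keeps its lone pair in-plane and puts one electron into the π system; the oxygen donates one lone pair from its p orbital — every position has a p orbital, so the cyclic π system is continuous.
π-electron count: 4 × 2 = 8 from the double-bond units + 2 from the O atom = 10.
10 = 4(2) + 2, which satisfies Hückel's 4n+2 rule.

Aromatic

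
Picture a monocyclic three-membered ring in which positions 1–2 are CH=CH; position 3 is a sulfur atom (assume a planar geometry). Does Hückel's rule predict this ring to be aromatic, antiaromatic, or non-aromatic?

All ring atoms are sp² and supply a p orbital to the ring (each doubly-bonded ring atom is sp² with one p-orbital electron; the sulfur donates one lone pair from its p orbital); the conjugation is uninterrupted.
Adding the contributions, 1 × 2 = 2 from the double-bond unit + 2 from the S atom = 4.
A 4n π count (4, n = 1) in a planar conjugated ring means antiaromatic.

Antiaromatic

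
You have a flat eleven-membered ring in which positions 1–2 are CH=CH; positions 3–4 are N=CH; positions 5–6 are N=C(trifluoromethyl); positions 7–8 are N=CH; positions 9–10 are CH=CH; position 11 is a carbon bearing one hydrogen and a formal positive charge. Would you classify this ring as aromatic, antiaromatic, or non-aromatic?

Every ring atom contributes a p orbital perpendicular to the ring (every atom in a ring double bond is sp² and brings one electron to the p orbital; the doubly-bonded nitrogens are pyridine-type — their lone pairs lie in the ring plane, leaving one electron in the p orbital; the carbocation has an empty p orbital), so the π system is cyclic and fully conjugated.
Counting π electrons: 5 × 2 = 10 from the double-bond units + 0 from the CH(+) atom = 10.
That gives a 4n+2 count (10, n = 2).

Aromatic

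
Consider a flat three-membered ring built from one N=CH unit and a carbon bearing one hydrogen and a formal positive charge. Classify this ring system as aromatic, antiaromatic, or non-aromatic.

Aromatic

Every ring atom contributes a p orbital perpendicular to the ring (every atom in a ring double bond is sp² and brings one electron to the p orbital; each sp² =N– keeps its lone pair in-plane and puts one electron into the π system; the carbocation has an empty p orbital), so the π system is cyclic and fully conjugated.
Tallying contributions gives 1 × 2 = 2 from the double-bond unit + 0 from the CH(+) atom = 2.
That gives a 4n+2 count (2, n = 0).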